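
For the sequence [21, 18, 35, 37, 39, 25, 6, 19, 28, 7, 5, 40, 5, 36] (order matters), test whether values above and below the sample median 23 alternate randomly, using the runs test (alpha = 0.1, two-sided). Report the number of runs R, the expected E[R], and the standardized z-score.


Step 1: Compute median = 23; label A = above, B = below.
Labels in order: BBAAAABBABBABA  (n_A = 7, n_B = 7)
Step 2: Count runs R = 8.
Step 3: Under H0 (random ordering), E[R] = 2*n_A*n_B/(n_A+n_B) + 1 = 2*7*7/14 + 1 = 8.0000.
        Var[R] = 2*n_A*n_B*(2*n_A*n_B - n_A - n_B) / ((n_A+n_B)^2 * (n_A+n_B-1)) = 8232/2548 = 3.2308.
        SD[R] = 1.7974.
Step 4: R = E[R], so z = 0 with no continuity correction.
Step 5: Two-sided p-value via normal approximation = 2*(1 - Phi(|z|)) = 1.000000.
Step 6: alpha = 0.1. fail to reject H0.

R = 8, z = 0.0000, p = 1.000000, fail to reject H0.


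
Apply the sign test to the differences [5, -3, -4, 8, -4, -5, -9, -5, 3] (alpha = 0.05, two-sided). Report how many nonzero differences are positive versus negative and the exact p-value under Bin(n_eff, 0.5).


Step 1: Discard zero differences. Original n = 9; n_eff = number of nonzero differences = 9.
Nonzero differences (with sign): +5, -3, -4, +8, -4, -5, -9, -5, +3
Step 2: Count signs: positive = 3, negative = 6.
Step 3: Under H0: P(positive) = 0.5, so the number of positives S ~ Bin(9, 0.5).
Step 4: Two-sided exact p-value = sum of Bin(9,0.5) probabilities at or below the observed probability = 0.507812.
Step 5: alpha = 0.05. fail to reject H0.

n_eff = 9, pos = 3, neg = 6, p = 0.507812, fail to reject H0.


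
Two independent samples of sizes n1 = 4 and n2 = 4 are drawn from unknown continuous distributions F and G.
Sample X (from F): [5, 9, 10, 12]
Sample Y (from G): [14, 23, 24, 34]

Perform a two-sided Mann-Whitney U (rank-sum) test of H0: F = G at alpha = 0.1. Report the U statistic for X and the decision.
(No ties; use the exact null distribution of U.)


Step 1: Combine and sort all 8 observations; assign midranks.
sorted (value, group): (5,X), (9,X), (10,X), (12,X), (14,Y), (23,Y), (24,Y), (34,Y)
ranks: 5->1, 9->2, 10->3, 12->4, 14->5, 23->6, 24->7, 34->8
Step 2: Rank sum for X: R1 = 1 + 2 + 3 + 4 = 10.
Step 3: U_X = R1 - n1(n1+1)/2 = 10 - 4*5/2 = 10 - 10 = 0.
       U_Y = n1*n2 - U_X = 16 - 0 = 16.
Step 4: No ties, so the exact null distribution of U (based on enumerating the C(8,4) = 70 equally likely rank assignments) gives the two-sided p-value.
Step 5: p-value = 0.028571; compare to alpha = 0.1. reject H0.

U_X = 0, p = 0.028571, reject H0 at alpha = 0.1.


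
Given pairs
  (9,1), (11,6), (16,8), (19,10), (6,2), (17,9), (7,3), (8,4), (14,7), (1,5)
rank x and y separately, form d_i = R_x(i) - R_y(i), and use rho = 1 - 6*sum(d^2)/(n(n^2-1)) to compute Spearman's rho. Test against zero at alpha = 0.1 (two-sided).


Step 1: Rank x and y separately (midranks; no ties here).
rank(x): 9->5, 11->6, 16->8, 19->10, 6->2, 17->9, 7->3, 8->4, 14->7, 1->1
rank(y): 1->1, 6->6, 8->8, 10->10, 2->2, 9->9, 3->3, 4->4, 7->7, 5->5
Step 2: d_i = R_x(i) - R_y(i); compute d_i^2.
  (5-1)^2=16, (6-6)^2=0, (8-8)^2=0, (10-10)^2=0, (2-2)^2=0, (9-9)^2=0, (3-3)^2=0, (4-4)^2=0, (7-7)^2=0, (1-5)^2=16
sum(d^2) = 32.
Step 3: rho = 1 - 6*32 / (10*(10^2 - 1)) = 1 - 192/990 = 0.806061.
Step 4: Under H0, t = rho * sqrt((n-2)/(1-rho^2)) = 3.8522 ~ t(8).
Step 5: Two-sided p-value from the t-distribution with 8 df = 0.004862.
Step 6: alpha = 0.1. reject H0.

rho = 0.8061, p = 0.004862, reject H0 at alpha = 0.1.


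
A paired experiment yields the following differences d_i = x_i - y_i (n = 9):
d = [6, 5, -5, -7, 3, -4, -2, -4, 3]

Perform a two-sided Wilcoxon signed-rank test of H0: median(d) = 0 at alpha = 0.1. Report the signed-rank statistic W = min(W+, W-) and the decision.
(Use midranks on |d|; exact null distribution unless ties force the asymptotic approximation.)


Step 1: Drop any zero differences (none here) and take |d_i|.
|d| = [6, 5, 5, 7, 3, 4, 2, 4, 3]
Step 2: Midrank |d_i| (ties get averaged ranks).
ranks: |6|->8, |5|->6.5, |5|->6.5, |7|->9, |3|->2.5, |4|->4.5, |2|->1, |4|->4.5, |3|->2.5
Step 3: Attach original signs; sum ranks with positive sign and with negative sign.
W+ = 8 + 6.5 + 2.5 + 2.5 = 19.5
W- = 6.5 + 9 + 4.5 + 1 + 4.5 = 25.5
(Check: W+ + W- = 45 should equal n(n+1)/2 = 45.)
Step 4: Test statistic W = min(W+, W-) = 19.5.
Step 5: Ties in |d|, so use the tie-corrected normal approximation.
        E[W] = n(n+1)/4 = 9*10/4 = 22.5.
        Tie groups: |d|=3 (t=2), |d|=4 (t=2), |d|=5 (t=2); sum(t^3 - t) = 18.
        Var[W] = n(n+1)(2n+1)/24 - sum(t^3-t)/48 = 1710/24 - 18/48 = 70.875.
        z = (W - E[W]) / sqrt(Var[W]) = (19.5 - 22.5) / 8.4187 = -0.3563.
        Two-sided p = 2*Phi(z) = 0.721580.
Step 6: alpha = 0.1. fail to reject H0.

W+ = 19.5, W- = 25.5, W = min = 19.5, p = 0.721580, fail to reject H0.


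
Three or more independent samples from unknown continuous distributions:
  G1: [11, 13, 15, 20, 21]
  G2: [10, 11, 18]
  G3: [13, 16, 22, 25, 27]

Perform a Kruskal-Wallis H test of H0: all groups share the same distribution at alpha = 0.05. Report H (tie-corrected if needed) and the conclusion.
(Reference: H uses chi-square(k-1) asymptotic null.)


Step 1: Combine all N = 13 observations and assign midranks.
sorted (value, group, rank): (10,G2,1), (11,G1,2.5), (11,G2,2.5), (13,G1,4.5), (13,G3,4.5), (15,G1,6), (16,G3,7), (18,G2,8), (20,G1,9), (21,G1,10), (22,G3,11), (25,G3,12), (27,G3,13)
Step 2: Sum ranks within each group.
R_1 = 32 (n_1 = 5)
R_2 = 11.5 (n_2 = 3)
R_3 = 47.5 (n_3 = 5)
Step 3: H = 12/(N(N+1)) * sum(R_i^2/n_i) - 3(N+1)
     = 12/(13*14) * (32^2/5 + 11.5^2/3 + 47.5^2/5) - 3*14
     = 0.065934 * 700.133 - 42
     = 4.162637.
Step 4: Ties present; correction factor C = 1 - 12/(13^3 - 13) = 0.994505. Corrected H = 4.162637 / 0.994505 = 4.185635.
Step 5: Under H0, H ~ chi^2(2); p-value = 0.123339.
Step 6: alpha = 0.05. fail to reject H0.

H = 4.1856, df = 2, p = 0.123339, fail to reject H0.


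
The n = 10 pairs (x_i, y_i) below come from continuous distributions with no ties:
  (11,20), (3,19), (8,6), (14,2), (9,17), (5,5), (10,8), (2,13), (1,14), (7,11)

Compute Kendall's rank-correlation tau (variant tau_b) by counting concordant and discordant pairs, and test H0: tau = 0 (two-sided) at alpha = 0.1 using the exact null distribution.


Step 1: Enumerate the 45 unordered pairs (i,j) with i<j and classify each by sign(x_j-x_i) * sign(y_j-y_i).
  (1,2):dx=-8,dy=-1->C; (1,3):dx=-3,dy=-14->C; (1,4):dx=+3,dy=-18->D; (1,5):dx=-2,dy=-3->C
  (1,6):dx=-6,dy=-15->C; (1,7):dx=-1,dy=-12->C; (1,8):dx=-9,dy=-7->C; (1,9):dx=-10,dy=-6->C
  (1,10):dx=-4,dy=-9->C; (2,3):dx=+5,dy=-13->D; (2,4):dx=+11,dy=-17->D; (2,5):dx=+6,dy=-2->D
  (2,6):dx=+2,dy=-14->D; (2,7):dx=+7,dy=-11->D; (2,8):dx=-1,dy=-6->C; (2,9):dx=-2,dy=-5->C
  (2,10):dx=+4,dy=-8->D; (3,4):dx=+6,dy=-4->D; (3,5):dx=+1,dy=+11->C; (3,6):dx=-3,dy=-1->C
  (3,7):dx=+2,dy=+2->C; (3,8):dx=-6,dy=+7->D; (3,9):dx=-7,dy=+8->D; (3,10):dx=-1,dy=+5->D
  (4,5):dx=-5,dy=+15->D; (4,6):dx=-9,dy=+3->D; (4,7):dx=-4,dy=+6->D; (4,8):dx=-12,dy=+11->D
  (4,9):dx=-13,dy=+12->D; (4,10):dx=-7,dy=+9->D; (5,6):dx=-4,dy=-12->C; (5,7):dx=+1,dy=-9->D
  (5,8):dx=-7,dy=-4->C; (5,9):dx=-8,dy=-3->C; (5,10):dx=-2,dy=-6->C; (6,7):dx=+5,dy=+3->C
  (6,8):dx=-3,dy=+8->D; (6,9):dx=-4,dy=+9->D; (6,10):dx=+2,dy=+6->C; (7,8):dx=-8,dy=+5->D
  (7,9):dx=-9,dy=+6->D; (7,10):dx=-3,dy=+3->D; (8,9):dx=-1,dy=+1->D; (8,10):dx=+5,dy=-2->D
  (9,10):dx=+6,dy=-3->D
Step 2: C = 19, D = 26, total pairs = 45.
Step 3: tau = (C - D)/(n(n-1)/2) = (19 - 26)/45 = -0.155556.
Step 4: Exact two-sided p-value (enumerate n! = 3628800 permutations of y under H0): p = 0.600654.
Step 5: alpha = 0.1. fail to reject H0.

tau_b = -0.1556 (C=19, D=26), p = 0.600654, fail to reject H0.


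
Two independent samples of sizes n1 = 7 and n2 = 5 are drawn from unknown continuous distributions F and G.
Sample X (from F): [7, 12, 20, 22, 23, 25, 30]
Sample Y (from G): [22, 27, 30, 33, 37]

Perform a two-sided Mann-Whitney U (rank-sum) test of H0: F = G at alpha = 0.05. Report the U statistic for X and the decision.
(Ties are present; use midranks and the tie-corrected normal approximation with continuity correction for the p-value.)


Step 1: Combine and sort all 12 observations; assign midranks.
sorted (value, group): (7,X), (12,X), (20,X), (22,X), (22,Y), (23,X), (25,X), (27,Y), (30,X), (30,Y), (33,Y), (37,Y)
ranks: 7->1, 12->2, 20->3, 22->4.5, 22->4.5, 23->6, 25->7, 27->8, 30->9.5, 30->9.5, 33->11, 37->12
Step 2: Rank sum for X: R1 = 1 + 2 + 3 + 4.5 + 6 + 7 + 9.5 = 33.
Step 3: U_X = R1 - n1(n1+1)/2 = 33 - 7*8/2 = 33 - 28 = 5.
       U_Y = n1*n2 - U_X = 35 - 5 = 30.
Step 4: Ties are present, so use the tie-corrected normal approximation (with continuity correction) for the p-value.
Step 5: p-value = 0.050507; compare to alpha = 0.05. fail to reject H0.

U_X = 5, p = 0.050507, fail to reject H0 at alpha = 0.05.


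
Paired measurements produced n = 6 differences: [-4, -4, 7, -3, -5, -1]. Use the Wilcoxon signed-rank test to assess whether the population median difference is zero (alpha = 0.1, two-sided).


Step 1: Drop any zero differences (none here) and take |d_i|.
|d| = [4, 4, 7, 3, 5, 1]
Step 2: Midrank |d_i| (ties get averaged ranks).
ranks: |4|->3.5, |4|->3.5, |7|->6, |3|->2, |5|->5, |1|->1
Step 3: Attach original signs; sum ranks with positive sign and with negative sign.
W+ = 6 = 6
W- = 3.5 + 3.5 + 2 + 5 + 1 = 15
(Check: W+ + W- = 21 should equal n(n+1)/2 = 21.)
Step 4: Test statistic W = min(W+, W-) = 6.
Step 5: Ties in |d|, so use the tie-corrected normal approximation.
        E[W] = n(n+1)/4 = 6*7/4 = 10.5.
        Tie groups: |d|=4 (t=2); sum(t^3 - t) = 6.
        Var[W] = n(n+1)(2n+1)/24 - sum(t^3-t)/48 = 546/24 - 6/48 = 22.625.
        z = (W - E[W]) / sqrt(Var[W]) = (6 - 10.5) / 4.7566 = -0.9461.
        Two-sided p = 2*Phi(z) = 0.344118.
Step 6: alpha = 0.1. fail to reject H0.

W+ = 6, W- = 15, W = min = 6, p = 0.344118, fail to reject H0.


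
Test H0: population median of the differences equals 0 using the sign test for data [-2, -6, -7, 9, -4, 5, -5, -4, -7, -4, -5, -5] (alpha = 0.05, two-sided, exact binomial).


Step 1: Discard zero differences. Original n = 12; n_eff = number of nonzero differences = 12.
Nonzero differences (with sign): -2, -6, -7, +9, -4, +5, -5, -4, -7, -4, -5, -5
Step 2: Count signs: positive = 2, negative = 10.
Step 3: Under H0: P(positive) = 0.5, so the number of positives S ~ Bin(12, 0.5).
Step 4: Two-sided exact p-value = sum of Bin(12,0.5) probabilities at or below the observed probability = 0.038574.
Step 5: alpha = 0.05. reject H0.

n_eff = 12, pos = 2, neg = 10, p = 0.038574, reject H0.


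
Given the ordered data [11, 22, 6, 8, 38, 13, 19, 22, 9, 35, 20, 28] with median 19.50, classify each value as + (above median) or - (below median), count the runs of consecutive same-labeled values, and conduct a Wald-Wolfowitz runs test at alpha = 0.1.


Step 1: Compute median = 19.50; label A = above, B = below.
Labels in order: BABBABBABAAA  (n_A = 6, n_B = 6)
Step 2: Count runs R = 8.
Step 3: Under H0 (random ordering), E[R] = 2*n_A*n_B/(n_A+n_B) + 1 = 2*6*6/12 + 1 = 7.0000.
        Var[R] = 2*n_A*n_B*(2*n_A*n_B - n_A - n_B) / ((n_A+n_B)^2 * (n_A+n_B-1)) = 4320/1584 = 2.7273.
        SD[R] = 1.6514.
Step 4: Continuity-corrected z = (R - 0.5 - E[R]) / SD[R] = (8 - 0.5 - 7.0000) / 1.6514 = 0.3028.
Step 5: Two-sided p-value via normal approximation = 2*(1 - Phi(|z|)) = 0.762069.
Step 6: alpha = 0.1. fail to reject H0.

R = 8, z = 0.3028, p = 0.762069, fail to reject H0.


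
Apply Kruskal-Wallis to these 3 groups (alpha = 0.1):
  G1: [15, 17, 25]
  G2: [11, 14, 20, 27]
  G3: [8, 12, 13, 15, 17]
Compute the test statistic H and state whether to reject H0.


Step 1: Combine all N = 12 observations and assign midranks.
sorted (value, group, rank): (8,G3,1), (11,G2,2), (12,G3,3), (13,G3,4), (14,G2,5), (15,G1,6.5), (15,G3,6.5), (17,G1,8.5), (17,G3,8.5), (20,G2,10), (25,G1,11), (27,G2,12)
Step 2: Sum ranks within each group.
R_1 = 26 (n_1 = 3)
R_2 = 29 (n_2 = 4)
R_3 = 23 (n_3 = 5)
Step 3: H = 12/(N(N+1)) * sum(R_i^2/n_i) - 3(N+1)
     = 12/(12*13) * (26^2/3 + 29^2/4 + 23^2/5) - 3*13
     = 0.076923 * 541.383 - 39
     = 2.644872.
Step 4: Ties present; correction factor C = 1 - 12/(12^3 - 12) = 0.993007. Corrected H = 2.644872 / 0.993007 = 2.663498.
Step 5: Under H0, H ~ chi^2(2); p-value = 0.264015.
Step 6: alpha = 0.1. fail to reject H0.

H = 2.6635, df = 2, p = 0.264015, fail to reject H0.


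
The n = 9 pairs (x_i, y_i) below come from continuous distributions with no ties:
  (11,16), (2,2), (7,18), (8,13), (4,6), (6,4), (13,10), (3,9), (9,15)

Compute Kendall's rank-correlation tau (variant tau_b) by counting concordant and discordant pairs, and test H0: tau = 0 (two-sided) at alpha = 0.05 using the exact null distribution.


Step 1: Enumerate the 36 unordered pairs (i,j) with i<j and classify each by sign(x_j-x_i) * sign(y_j-y_i).
  (1,2):dx=-9,dy=-14->C; (1,3):dx=-4,dy=+2->D; (1,4):dx=-3,dy=-3->C; (1,5):dx=-7,dy=-10->C
  (1,6):dx=-5,dy=-12->C; (1,7):dx=+2,dy=-6->D; (1,8):dx=-8,dy=-7->C; (1,9):dx=-2,dy=-1->C
  (2,3):dx=+5,dy=+16->C; (2,4):dx=+6,dy=+11->C; (2,5):dx=+2,dy=+4->C; (2,6):dx=+4,dy=+2->C
  (2,7):dx=+11,dy=+8->C; (2,8):dx=+1,dy=+7->C; (2,9):dx=+7,dy=+13->C; (3,4):dx=+1,dy=-5->D
  (3,5):dx=-3,dy=-12->C; (3,6):dx=-1,dy=-14->C; (3,7):dx=+6,dy=-8->D; (3,8):dx=-4,dy=-9->C
  (3,9):dx=+2,dy=-3->D; (4,5):dx=-4,dy=-7->C; (4,6):dx=-2,dy=-9->C; (4,7):dx=+5,dy=-3->D
  (4,8):dx=-5,dy=-4->C; (4,9):dx=+1,dy=+2->C; (5,6):dx=+2,dy=-2->D; (5,7):dx=+9,dy=+4->C
  (5,8):dx=-1,dy=+3->D; (5,9):dx=+5,dy=+9->C; (6,7):dx=+7,dy=+6->C; (6,8):dx=-3,dy=+5->D
  (6,9):dx=+3,dy=+11->C; (7,8):dx=-10,dy=-1->C; (7,9):dx=-4,dy=+5->D; (8,9):dx=+6,dy=+6->C
Step 2: C = 26, D = 10, total pairs = 36.
Step 3: tau = (C - D)/(n(n-1)/2) = (26 - 10)/36 = 0.444444.
Step 4: Exact two-sided p-value (enumerate n! = 362880 permutations of y under H0): p = 0.119439.
Step 5: alpha = 0.05. fail to reject H0.

tau_b = 0.4444 (C=26, D=10), p = 0.119439, fail to reject H0.


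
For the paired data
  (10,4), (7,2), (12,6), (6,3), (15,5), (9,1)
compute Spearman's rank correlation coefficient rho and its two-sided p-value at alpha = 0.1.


Step 1: Rank x and y separately (midranks; no ties here).
rank(x): 10->4, 7->2, 12->5, 6->1, 15->6, 9->3
rank(y): 4->4, 2->2, 6->6, 3->3, 5->5, 1->1
Step 2: d_i = R_x(i) - R_y(i); compute d_i^2.
  (4-4)^2=0, (2-2)^2=0, (5-6)^2=1, (1-3)^2=4, (6-5)^2=1, (3-1)^2=4
sum(d^2) = 10.
Step 3: rho = 1 - 6*10 / (6*(6^2 - 1)) = 1 - 60/210 = 0.714286.
Step 4: Under H0, t = rho * sqrt((n-2)/(1-rho^2)) = 2.0412 ~ t(4).
Step 5: Two-sided p-value from the t-distribution with 4 df = 0.110787.
Step 6: alpha = 0.1. fail to reject H0.

rho = 0.7143, p = 0.110787, fail to reject H0 at alpha = 0.1.


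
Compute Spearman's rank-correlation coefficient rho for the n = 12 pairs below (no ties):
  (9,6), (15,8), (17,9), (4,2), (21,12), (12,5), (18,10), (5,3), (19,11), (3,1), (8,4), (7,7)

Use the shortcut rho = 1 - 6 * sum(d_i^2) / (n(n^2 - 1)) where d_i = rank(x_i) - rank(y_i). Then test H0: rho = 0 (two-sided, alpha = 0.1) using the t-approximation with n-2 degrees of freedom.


Step 1: Rank x and y separately (midranks; no ties here).
rank(x): 9->6, 15->8, 17->9, 4->2, 21->12, 12->7, 18->10, 5->3, 19->11, 3->1, 8->5, 7->4
rank(y): 6->6, 8->8, 9->9, 2->2, 12->12, 5->5, 10->10, 3->3, 11->11, 1->1, 4->4, 7->7
Step 2: d_i = R_x(i) - R_y(i); compute d_i^2.
  (6-6)^2=0, (8-8)^2=0, (9-9)^2=0, (2-2)^2=0, (12-12)^2=0, (7-5)^2=4, (10-10)^2=0, (3-3)^2=0, (11-11)^2=0, (1-1)^2=0, (5-4)^2=1, (4-7)^2=9
sum(d^2) = 14.
Step 3: rho = 1 - 6*14 / (12*(12^2 - 1)) = 1 - 84/1716 = 0.951049.
Step 4: Under H0, t = rho * sqrt((n-2)/(1-rho^2)) = 9.7317 ~ t(10).
Step 5: Two-sided p-value from the t-distribution with 10 df = 0.000002.
Step 6: alpha = 0.1. reject H0.

rho = 0.9510, p = 0.000002, reject H0 at alpha = 0.1.


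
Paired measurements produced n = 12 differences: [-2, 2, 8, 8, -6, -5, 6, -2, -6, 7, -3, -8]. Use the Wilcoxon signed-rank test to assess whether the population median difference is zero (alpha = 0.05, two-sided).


Step 1: Drop any zero differences (none here) and take |d_i|.
|d| = [2, 2, 8, 8, 6, 5, 6, 2, 6, 7, 3, 8]
Step 2: Midrank |d_i| (ties get averaged ranks).
ranks: |2|->2, |2|->2, |8|->11, |8|->11, |6|->7, |5|->5, |6|->7, |2|->2, |6|->7, |7|->9, |3|->4, |8|->11
Step 3: Attach original signs; sum ranks with positive sign and with negative sign.
W+ = 2 + 11 + 11 + 7 + 9 = 40
W- = 2 + 7 + 5 + 2 + 7 + 4 + 11 = 38
(Check: W+ + W- = 78 should equal n(n+1)/2 = 78.)
Step 4: Test statistic W = min(W+, W-) = 38.
Step 5: Ties in |d|, so use the tie-corrected normal approximation.
        E[W] = n(n+1)/4 = 12*13/4 = 39.
        Tie groups: |d|=2 (t=3), |d|=6 (t=3), |d|=8 (t=3); sum(t^3 - t) = 72.
        Var[W] = n(n+1)(2n+1)/24 - sum(t^3-t)/48 = 3900/24 - 72/48 = 161.
        z = (W - E[W]) / sqrt(Var[W]) = (38 - 39) / 12.6886 = -0.0788.
        Two-sided p = 2*Phi(z) = 0.937183.
Step 6: alpha = 0.05. fail to reject H0.

W+ = 40, W- = 38, W = min = 38, p = 0.937183, fail to reject H0.


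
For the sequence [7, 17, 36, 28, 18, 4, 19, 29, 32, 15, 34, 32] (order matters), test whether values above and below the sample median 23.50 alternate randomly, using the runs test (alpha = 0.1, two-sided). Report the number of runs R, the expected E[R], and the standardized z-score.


Step 1: Compute median = 23.50; label A = above, B = below.
Labels in order: BBAABBBAABAA  (n_A = 6, n_B = 6)
Step 2: Count runs R = 6.
Step 3: Under H0 (random ordering), E[R] = 2*n_A*n_B/(n_A+n_B) + 1 = 2*6*6/12 + 1 = 7.0000.
        Var[R] = 2*n_A*n_B*(2*n_A*n_B - n_A - n_B) / ((n_A+n_B)^2 * (n_A+n_B-1)) = 4320/1584 = 2.7273.
        SD[R] = 1.6514.
Step 4: Continuity-corrected z = (R + 0.5 - E[R]) / SD[R] = (6 + 0.5 - 7.0000) / 1.6514 = -0.3028.
Step 5: Two-sided p-value via normal approximation = 2*(1 - Phi(|z|)) = 0.762069.
Step 6: alpha = 0.1. fail to reject H0.

R = 6, z = -0.3028, p = 0.762069, fail to reject H0.


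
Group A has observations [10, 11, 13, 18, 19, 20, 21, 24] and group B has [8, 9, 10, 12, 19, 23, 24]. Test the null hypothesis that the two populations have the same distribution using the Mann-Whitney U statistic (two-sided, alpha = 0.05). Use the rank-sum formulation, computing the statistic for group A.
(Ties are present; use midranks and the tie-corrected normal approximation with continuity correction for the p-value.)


Step 1: Combine and sort all 15 observations; assign midranks.
sorted (value, group): (8,Y), (9,Y), (10,X), (10,Y), (11,X), (12,Y), (13,X), (18,X), (19,X), (19,Y), (20,X), (21,X), (23,Y), (24,X), (24,Y)
ranks: 8->1, 9->2, 10->3.5, 10->3.5, 11->5, 12->6, 13->7, 18->8, 19->9.5, 19->9.5, 20->11, 21->12, 23->13, 24->14.5, 24->14.5
Step 2: Rank sum for X: R1 = 3.5 + 5 + 7 + 8 + 9.5 + 11 + 12 + 14.5 = 70.5.
Step 3: U_X = R1 - n1(n1+1)/2 = 70.5 - 8*9/2 = 70.5 - 36 = 34.5.
       U_Y = n1*n2 - U_X = 56 - 34.5 = 21.5.
Step 4: Ties are present, so use the tie-corrected normal approximation (with continuity correction) for the p-value.
Step 5: p-value = 0.486283; compare to alpha = 0.05. fail to reject H0.

U_X = 34.5, p = 0.486283, fail to reject H0 at alpha = 0.05.


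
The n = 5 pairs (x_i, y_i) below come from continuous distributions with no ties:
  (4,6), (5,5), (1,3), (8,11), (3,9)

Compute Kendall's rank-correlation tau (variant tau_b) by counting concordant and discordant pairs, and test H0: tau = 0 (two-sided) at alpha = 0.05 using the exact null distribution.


Step 1: Enumerate the 10 unordered pairs (i,j) with i<j and classify each by sign(x_j-x_i) * sign(y_j-y_i).
  (1,2):dx=+1,dy=-1->D; (1,3):dx=-3,dy=-3->C; (1,4):dx=+4,dy=+5->C; (1,5):dx=-1,dy=+3->D
  (2,3):dx=-4,dy=-2->C; (2,4):dx=+3,dy=+6->C; (2,5):dx=-2,dy=+4->D; (3,4):dx=+7,dy=+8->C
  (3,5):dx=+2,dy=+6->C; (4,5):dx=-5,dy=-2->C
Step 2: C = 7, D = 3, total pairs = 10.
Step 3: tau = (C - D)/(n(n-1)/2) = (7 - 3)/10 = 0.400000.
Step 4: Exact two-sided p-value (enumerate n! = 120 permutations of y under H0): p = 0.483333.
Step 5: alpha = 0.05. fail to reject H0.

tau_b = 0.4000 (C=7, D=3), p = 0.483333, fail to reject H0.


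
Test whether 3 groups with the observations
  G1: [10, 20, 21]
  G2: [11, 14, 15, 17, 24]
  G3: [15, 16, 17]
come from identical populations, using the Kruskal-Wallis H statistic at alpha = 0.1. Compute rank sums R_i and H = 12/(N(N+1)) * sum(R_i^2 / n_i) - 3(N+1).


Step 1: Combine all N = 11 observations and assign midranks.
sorted (value, group, rank): (10,G1,1), (11,G2,2), (14,G2,3), (15,G2,4.5), (15,G3,4.5), (16,G3,6), (17,G2,7.5), (17,G3,7.5), (20,G1,9), (21,G1,10), (24,G2,11)
Step 2: Sum ranks within each group.
R_1 = 20 (n_1 = 3)
R_2 = 28 (n_2 = 5)
R_3 = 18 (n_3 = 3)
Step 3: H = 12/(N(N+1)) * sum(R_i^2/n_i) - 3(N+1)
     = 12/(11*12) * (20^2/3 + 28^2/5 + 18^2/3) - 3*12
     = 0.090909 * 398.133 - 36
     = 0.193939.
Step 4: Ties present; correction factor C = 1 - 12/(11^3 - 11) = 0.990909. Corrected H = 0.193939 / 0.990909 = 0.195719.
Step 5: Under H0, H ~ chi^2(2); p-value = 0.906776.
Step 6: alpha = 0.1. fail to reject H0.

H = 0.1957, df = 2, p = 0.906776, fail to reject H0.


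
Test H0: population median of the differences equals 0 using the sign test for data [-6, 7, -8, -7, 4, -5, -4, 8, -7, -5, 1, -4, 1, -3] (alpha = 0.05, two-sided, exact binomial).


Step 1: Discard zero differences. Original n = 14; n_eff = number of nonzero differences = 14.
Nonzero differences (with sign): -6, +7, -8, -7, +4, -5, -4, +8, -7, -5, +1, -4, +1, -3
Step 2: Count signs: positive = 5, negative = 9.
Step 3: Under H0: P(positive) = 0.5, so the number of positives S ~ Bin(14, 0.5).
Step 4: Two-sided exact p-value = sum of Bin(14,0.5) probabilities at or below the observed probability = 0.423950.
Step 5: alpha = 0.05. fail to reject H0.

n_eff = 14, pos = 5, neg = 9, p = 0.423950, fail to reject H0.


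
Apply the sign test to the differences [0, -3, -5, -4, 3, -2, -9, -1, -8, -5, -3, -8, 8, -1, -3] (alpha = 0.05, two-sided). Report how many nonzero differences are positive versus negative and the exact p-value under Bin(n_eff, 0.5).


Step 1: Discard zero differences. Original n = 15; n_eff = number of nonzero differences = 14.
Nonzero differences (with sign): -3, -5, -4, +3, -2, -9, -1, -8, -5, -3, -8, +8, -1, -3
Step 2: Count signs: positive = 2, negative = 12.
Step 3: Under H0: P(positive) = 0.5, so the number of positives S ~ Bin(14, 0.5).
Step 4: Two-sided exact p-value = sum of Bin(14,0.5) probabilities at or below the observed probability = 0.012939.
Step 5: alpha = 0.05. reject H0.

n_eff = 14, pos = 2, neg = 12, p = 0.012939, reject H0.


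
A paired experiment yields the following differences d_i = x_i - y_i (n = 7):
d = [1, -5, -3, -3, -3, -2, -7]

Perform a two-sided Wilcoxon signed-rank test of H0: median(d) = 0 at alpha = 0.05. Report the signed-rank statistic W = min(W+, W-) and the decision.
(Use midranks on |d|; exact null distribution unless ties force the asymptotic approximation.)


Step 1: Drop any zero differences (none here) and take |d_i|.
|d| = [1, 5, 3, 3, 3, 2, 7]
Step 2: Midrank |d_i| (ties get averaged ranks).
ranks: |1|->1, |5|->6, |3|->4, |3|->4, |3|->4, |2|->2, |7|->7
Step 3: Attach original signs; sum ranks with positive sign and with negative sign.
W+ = 1 = 1
W- = 6 + 4 + 4 + 4 + 2 + 7 = 27
(Check: W+ + W- = 28 should equal n(n+1)/2 = 28.)
Step 4: Test statistic W = min(W+, W-) = 1.
Step 5: Ties in |d|, so use the tie-corrected normal approximation.
        E[W] = n(n+1)/4 = 7*8/4 = 14.
        Tie groups: |d|=3 (t=3); sum(t^3 - t) = 24.
        Var[W] = n(n+1)(2n+1)/24 - sum(t^3-t)/48 = 840/24 - 24/48 = 34.5.
        z = (W - E[W]) / sqrt(Var[W]) = (1 - 14) / 5.8737 = -2.2133.
        Two-sided p = 2*Phi(z) = 0.026879.
Step 6: alpha = 0.05. reject H0.

W+ = 1, W- = 27, W = min = 1, p = 0.026879, reject H0.


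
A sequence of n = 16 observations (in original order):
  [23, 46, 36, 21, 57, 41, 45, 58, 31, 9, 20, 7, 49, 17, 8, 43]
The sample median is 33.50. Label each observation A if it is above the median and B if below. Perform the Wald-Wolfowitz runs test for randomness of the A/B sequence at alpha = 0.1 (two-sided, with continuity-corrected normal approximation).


Step 1: Compute median = 33.50; label A = above, B = below.
Labels in order: BAABAAAABBBBABBA  (n_A = 8, n_B = 8)
Step 2: Count runs R = 8.
Step 3: Under H0 (random ordering), E[R] = 2*n_A*n_B/(n_A+n_B) + 1 = 2*8*8/16 + 1 = 9.0000.
        Var[R] = 2*n_A*n_B*(2*n_A*n_B - n_A - n_B) / ((n_A+n_B)^2 * (n_A+n_B-1)) = 14336/3840 = 3.7333.
        SD[R] = 1.9322.
Step 4: Continuity-corrected z = (R + 0.5 - E[R]) / SD[R] = (8 + 0.5 - 9.0000) / 1.9322 = -0.2588.
Step 5: Two-sided p-value via normal approximation = 2*(1 - Phi(|z|)) = 0.795809.
Step 6: alpha = 0.1. fail to reject H0.

R = 8, z = -0.2588, p = 0.795809, fail to reject H0.


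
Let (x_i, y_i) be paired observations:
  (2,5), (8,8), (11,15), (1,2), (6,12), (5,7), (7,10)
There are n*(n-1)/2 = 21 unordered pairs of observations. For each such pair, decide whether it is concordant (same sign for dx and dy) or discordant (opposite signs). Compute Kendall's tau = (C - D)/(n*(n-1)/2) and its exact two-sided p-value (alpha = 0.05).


Step 1: Enumerate the 21 unordered pairs (i,j) with i<j and classify each by sign(x_j-x_i) * sign(y_j-y_i).
  (1,2):dx=+6,dy=+3->C; (1,3):dx=+9,dy=+10->C; (1,4):dx=-1,dy=-3->C; (1,5):dx=+4,dy=+7->C
  (1,6):dx=+3,dy=+2->C; (1,7):dx=+5,dy=+5->C; (2,3):dx=+3,dy=+7->C; (2,4):dx=-7,dy=-6->C
  (2,5):dx=-2,dy=+4->D; (2,6):dx=-3,dy=-1->C; (2,7):dx=-1,dy=+2->D; (3,4):dx=-10,dy=-13->C
  (3,5):dx=-5,dy=-3->C; (3,6):dx=-6,dy=-8->C; (3,7):dx=-4,dy=-5->C; (4,5):dx=+5,dy=+10->C
  (4,6):dx=+4,dy=+5->C; (4,7):dx=+6,dy=+8->C; (5,6):dx=-1,dy=-5->C; (5,7):dx=+1,dy=-2->D
  (6,7):dx=+2,dy=+3->C
Step 2: C = 18, D = 3, total pairs = 21.
Step 3: tau = (C - D)/(n(n-1)/2) = (18 - 3)/21 = 0.714286.
Step 4: Exact two-sided p-value (enumerate n! = 5040 permutations of y under H0): p = 0.030159.
Step 5: alpha = 0.05. reject H0.

tau_b = 0.7143 (C=18, D=3), p = 0.030159, reject H0.


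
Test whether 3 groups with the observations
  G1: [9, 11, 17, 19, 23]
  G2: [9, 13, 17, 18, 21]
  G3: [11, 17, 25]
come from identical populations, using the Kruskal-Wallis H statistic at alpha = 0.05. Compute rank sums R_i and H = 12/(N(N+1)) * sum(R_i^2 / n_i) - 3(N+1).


Step 1: Combine all N = 13 observations and assign midranks.
sorted (value, group, rank): (9,G1,1.5), (9,G2,1.5), (11,G1,3.5), (11,G3,3.5), (13,G2,5), (17,G1,7), (17,G2,7), (17,G3,7), (18,G2,9), (19,G1,10), (21,G2,11), (23,G1,12), (25,G3,13)
Step 2: Sum ranks within each group.
R_1 = 34 (n_1 = 5)
R_2 = 33.5 (n_2 = 5)
R_3 = 23.5 (n_3 = 3)
Step 3: H = 12/(N(N+1)) * sum(R_i^2/n_i) - 3(N+1)
     = 12/(13*14) * (34^2/5 + 33.5^2/5 + 23.5^2/3) - 3*14
     = 0.065934 * 639.733 - 42
     = 0.180220.
Step 4: Ties present; correction factor C = 1 - 36/(13^3 - 13) = 0.983516. Corrected H = 0.180220 / 0.983516 = 0.183240.
Step 5: Under H0, H ~ chi^2(2); p-value = 0.912452.
Step 6: alpha = 0.05. fail to reject H0.

H = 0.1832, df = 2, p = 0.912452, fail to reject H0.


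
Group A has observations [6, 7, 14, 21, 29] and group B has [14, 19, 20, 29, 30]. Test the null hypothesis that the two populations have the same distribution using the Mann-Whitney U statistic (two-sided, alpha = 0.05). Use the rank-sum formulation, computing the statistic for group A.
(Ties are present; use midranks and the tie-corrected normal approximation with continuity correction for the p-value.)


Step 1: Combine and sort all 10 observations; assign midranks.
sorted (value, group): (6,X), (7,X), (14,X), (14,Y), (19,Y), (20,Y), (21,X), (29,X), (29,Y), (30,Y)
ranks: 6->1, 7->2, 14->3.5, 14->3.5, 19->5, 20->6, 21->7, 29->8.5, 29->8.5, 30->10
Step 2: Rank sum for X: R1 = 1 + 2 + 3.5 + 7 + 8.5 = 22.
Step 3: U_X = R1 - n1(n1+1)/2 = 22 - 5*6/2 = 22 - 15 = 7.
       U_Y = n1*n2 - U_X = 25 - 7 = 18.
Step 4: Ties are present, so use the tie-corrected normal approximation (with continuity correction) for the p-value.
Step 5: p-value = 0.293326; compare to alpha = 0.05. fail to reject H0.

U_X = 7, p = 0.293326, fail to reject H0 at alpha = 0.05.


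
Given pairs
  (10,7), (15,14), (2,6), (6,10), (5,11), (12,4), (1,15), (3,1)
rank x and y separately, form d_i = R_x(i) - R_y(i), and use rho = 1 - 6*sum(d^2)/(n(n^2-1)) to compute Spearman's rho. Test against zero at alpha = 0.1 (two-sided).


Step 1: Rank x and y separately (midranks; no ties here).
rank(x): 10->6, 15->8, 2->2, 6->5, 5->4, 12->7, 1->1, 3->3
rank(y): 7->4, 14->7, 6->3, 10->5, 11->6, 4->2, 15->8, 1->1
Step 2: d_i = R_x(i) - R_y(i); compute d_i^2.
  (6-4)^2=4, (8-7)^2=1, (2-3)^2=1, (5-5)^2=0, (4-6)^2=4, (7-2)^2=25, (1-8)^2=49, (3-1)^2=4
sum(d^2) = 88.
Step 3: rho = 1 - 6*88 / (8*(8^2 - 1)) = 1 - 528/504 = -0.047619.
Step 4: Under H0, t = rho * sqrt((n-2)/(1-rho^2)) = -0.1168 ~ t(6).
Step 5: Two-sided p-value from the t-distribution with 6 df = 0.910849.
Step 6: alpha = 0.1. fail to reject H0.

rho = -0.0476, p = 0.910849, fail to reject H0 at alpha = 0.1.


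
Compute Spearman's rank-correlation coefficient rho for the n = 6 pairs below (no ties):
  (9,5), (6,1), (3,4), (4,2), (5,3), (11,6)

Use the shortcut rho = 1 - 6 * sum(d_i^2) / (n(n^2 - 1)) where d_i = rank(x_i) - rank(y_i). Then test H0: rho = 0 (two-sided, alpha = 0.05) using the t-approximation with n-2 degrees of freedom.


Step 1: Rank x and y separately (midranks; no ties here).
rank(x): 9->5, 6->4, 3->1, 4->2, 5->3, 11->6
rank(y): 5->5, 1->1, 4->4, 2->2, 3->3, 6->6
Step 2: d_i = R_x(i) - R_y(i); compute d_i^2.
  (5-5)^2=0, (4-1)^2=9, (1-4)^2=9, (2-2)^2=0, (3-3)^2=0, (6-6)^2=0
sum(d^2) = 18.
Step 3: rho = 1 - 6*18 / (6*(6^2 - 1)) = 1 - 108/210 = 0.485714.
Step 4: Under H0, t = rho * sqrt((n-2)/(1-rho^2)) = 1.1113 ~ t(4).
Step 5: Two-sided p-value from the t-distribution with 4 df = 0.328723.
Step 6: alpha = 0.05. fail to reject H0.

rho = 0.4857, p = 0.328723, fail to reject H0 at alpha = 0.05.


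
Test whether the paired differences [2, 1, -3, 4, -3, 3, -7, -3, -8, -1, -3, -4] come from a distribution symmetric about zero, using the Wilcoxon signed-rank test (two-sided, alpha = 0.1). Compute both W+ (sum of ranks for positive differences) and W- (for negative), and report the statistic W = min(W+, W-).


Step 1: Drop any zero differences (none here) and take |d_i|.
|d| = [2, 1, 3, 4, 3, 3, 7, 3, 8, 1, 3, 4]
Step 2: Midrank |d_i| (ties get averaged ranks).
ranks: |2|->3, |1|->1.5, |3|->6, |4|->9.5, |3|->6, |3|->6, |7|->11, |3|->6, |8|->12, |1|->1.5, |3|->6, |4|->9.5
Step 3: Attach original signs; sum ranks with positive sign and with negative sign.
W+ = 3 + 1.5 + 9.5 + 6 = 20
W- = 6 + 6 + 11 + 6 + 12 + 1.5 + 6 + 9.5 = 58
(Check: W+ + W- = 78 should equal n(n+1)/2 = 78.)
Step 4: Test statistic W = min(W+, W-) = 20.
Step 5: Ties in |d|, so use the tie-corrected normal approximation.
        E[W] = n(n+1)/4 = 12*13/4 = 39.
        Tie groups: |d|=1 (t=2), |d|=3 (t=5), |d|=4 (t=2); sum(t^3 - t) = 132.
        Var[W] = n(n+1)(2n+1)/24 - sum(t^3-t)/48 = 3900/24 - 132/48 = 159.75.
        z = (W - E[W]) / sqrt(Var[W]) = (20 - 39) / 12.6392 = -1.5033.
        Two-sided p = 2*Phi(z) = 0.132773.
Step 6: alpha = 0.1. fail to reject H0.

W+ = 20, W- = 58, W = min = 20, p = 0.132773, fail to reject H0.


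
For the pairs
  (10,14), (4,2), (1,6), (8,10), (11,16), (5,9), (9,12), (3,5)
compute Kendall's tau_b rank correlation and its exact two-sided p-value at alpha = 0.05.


Step 1: Enumerate the 28 unordered pairs (i,j) with i<j and classify each by sign(x_j-x_i) * sign(y_j-y_i).
  (1,2):dx=-6,dy=-12->C; (1,3):dx=-9,dy=-8->C; (1,4):dx=-2,dy=-4->C; (1,5):dx=+1,dy=+2->C
  (1,6):dx=-5,dy=-5->C; (1,7):dx=-1,dy=-2->C; (1,8):dx=-7,dy=-9->C; (2,3):dx=-3,dy=+4->D
  (2,4):dx=+4,dy=+8->C; (2,5):dx=+7,dy=+14->C; (2,6):dx=+1,dy=+7->C; (2,7):dx=+5,dy=+10->C
  (2,8):dx=-1,dy=+3->D; (3,4):dx=+7,dy=+4->C; (3,5):dx=+10,dy=+10->C; (3,6):dx=+4,dy=+3->C
  (3,7):dx=+8,dy=+6->C; (3,8):dx=+2,dy=-1->D; (4,5):dx=+3,dy=+6->C; (4,6):dx=-3,dy=-1->C
  (4,7):dx=+1,dy=+2->C; (4,8):dx=-5,dy=-5->C; (5,6):dx=-6,dy=-7->C; (5,7):dx=-2,dy=-4->C
  (5,8):dx=-8,dy=-11->C; (6,7):dx=+4,dy=+3->C; (6,8):dx=-2,dy=-4->C; (7,8):dx=-6,dy=-7->C
Step 2: C = 25, D = 3, total pairs = 28.
Step 3: tau = (C - D)/(n(n-1)/2) = (25 - 3)/28 = 0.785714.
Step 4: Exact two-sided p-value (enumerate n! = 40320 permutations of y under H0): p = 0.005506.
Step 5: alpha = 0.05. reject H0.

tau_b = 0.7857 (C=25, D=3), p = 0.005506, reject H0.


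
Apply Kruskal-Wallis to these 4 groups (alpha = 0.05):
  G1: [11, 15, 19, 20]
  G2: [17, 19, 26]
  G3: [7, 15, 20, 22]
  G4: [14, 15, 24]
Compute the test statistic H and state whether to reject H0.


Step 1: Combine all N = 14 observations and assign midranks.
sorted (value, group, rank): (7,G3,1), (11,G1,2), (14,G4,3), (15,G1,5), (15,G3,5), (15,G4,5), (17,G2,7), (19,G1,8.5), (19,G2,8.5), (20,G1,10.5), (20,G3,10.5), (22,G3,12), (24,G4,13), (26,G2,14)
Step 2: Sum ranks within each group.
R_1 = 26 (n_1 = 4)
R_2 = 29.5 (n_2 = 3)
R_3 = 28.5 (n_3 = 4)
R_4 = 21 (n_4 = 3)
Step 3: H = 12/(N(N+1)) * sum(R_i^2/n_i) - 3(N+1)
     = 12/(14*15) * (26^2/4 + 29.5^2/3 + 28.5^2/4 + 21^2/3) - 3*15
     = 0.057143 * 809.146 - 45
     = 1.236905.
Step 4: Ties present; correction factor C = 1 - 36/(14^3 - 14) = 0.986813. Corrected H = 1.236905 / 0.986813 = 1.253434.
Step 5: Under H0, H ~ chi^2(3); p-value = 0.740219.
Step 6: alpha = 0.05. fail to reject H0.

H = 1.2534, df = 3, p = 0.740219, fail to reject H0.


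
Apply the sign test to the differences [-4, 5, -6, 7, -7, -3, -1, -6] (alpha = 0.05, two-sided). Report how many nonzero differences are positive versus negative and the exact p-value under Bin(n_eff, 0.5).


Step 1: Discard zero differences. Original n = 8; n_eff = number of nonzero differences = 8.
Nonzero differences (with sign): -4, +5, -6, +7, -7, -3, -1, -6
Step 2: Count signs: positive = 2, negative = 6.
Step 3: Under H0: P(positive) = 0.5, so the number of positives S ~ Bin(8, 0.5).
Step 4: Two-sided exact p-value = sum of Bin(8,0.5) probabilities at or below the observed probability = 0.289062.
Step 5: alpha = 0.05. fail to reject H0.

n_eff = 8, pos = 2, neg = 6, p = 0.289062, fail to reject H0.


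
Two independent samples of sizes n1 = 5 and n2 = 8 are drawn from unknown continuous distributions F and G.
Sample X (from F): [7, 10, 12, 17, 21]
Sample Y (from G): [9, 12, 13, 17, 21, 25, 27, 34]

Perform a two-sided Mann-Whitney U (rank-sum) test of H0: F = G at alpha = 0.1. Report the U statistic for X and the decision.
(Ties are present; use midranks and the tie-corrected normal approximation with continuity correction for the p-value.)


Step 1: Combine and sort all 13 observations; assign midranks.
sorted (value, group): (7,X), (9,Y), (10,X), (12,X), (12,Y), (13,Y), (17,X), (17,Y), (21,X), (21,Y), (25,Y), (27,Y), (34,Y)
ranks: 7->1, 9->2, 10->3, 12->4.5, 12->4.5, 13->6, 17->7.5, 17->7.5, 21->9.5, 21->9.5, 25->11, 27->12, 34->13
Step 2: Rank sum for X: R1 = 1 + 3 + 4.5 + 7.5 + 9.5 = 25.5.
Step 3: U_X = R1 - n1(n1+1)/2 = 25.5 - 5*6/2 = 25.5 - 15 = 10.5.
       U_Y = n1*n2 - U_X = 40 - 10.5 = 29.5.
Step 4: Ties are present, so use the tie-corrected normal approximation (with continuity correction) for the p-value.
Step 5: p-value = 0.185859; compare to alpha = 0.1. fail to reject H0.

U_X = 10.5, p = 0.185859, fail to reject H0 at alpha = 0.1.


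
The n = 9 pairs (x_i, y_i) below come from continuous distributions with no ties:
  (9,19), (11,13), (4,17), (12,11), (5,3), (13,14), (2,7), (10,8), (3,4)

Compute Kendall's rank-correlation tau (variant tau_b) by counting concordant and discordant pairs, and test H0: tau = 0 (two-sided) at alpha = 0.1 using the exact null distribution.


Step 1: Enumerate the 36 unordered pairs (i,j) with i<j and classify each by sign(x_j-x_i) * sign(y_j-y_i).
  (1,2):dx=+2,dy=-6->D; (1,3):dx=-5,dy=-2->C; (1,4):dx=+3,dy=-8->D; (1,5):dx=-4,dy=-16->C
  (1,6):dx=+4,dy=-5->D; (1,7):dx=-7,dy=-12->C; (1,8):dx=+1,dy=-11->D; (1,9):dx=-6,dy=-15->C
  (2,3):dx=-7,dy=+4->D; (2,4):dx=+1,dy=-2->D; (2,5):dx=-6,dy=-10->C; (2,6):dx=+2,dy=+1->C
  (2,7):dx=-9,dy=-6->C; (2,8):dx=-1,dy=-5->C; (2,9):dx=-8,dy=-9->C; (3,4):dx=+8,dy=-6->D
  (3,5):dx=+1,dy=-14->D; (3,6):dx=+9,dy=-3->D; (3,7):dx=-2,dy=-10->C; (3,8):dx=+6,dy=-9->D
  (3,9):dx=-1,dy=-13->C; (4,5):dx=-7,dy=-8->C; (4,6):dx=+1,dy=+3->C; (4,7):dx=-10,dy=-4->C
  (4,8):dx=-2,dy=-3->C; (4,9):dx=-9,dy=-7->C; (5,6):dx=+8,dy=+11->C; (5,7):dx=-3,dy=+4->D
  (5,8):dx=+5,dy=+5->C; (5,9):dx=-2,dy=+1->D; (6,7):dx=-11,dy=-7->C; (6,8):dx=-3,dy=-6->C
  (6,9):dx=-10,dy=-10->C; (7,8):dx=+8,dy=+1->C; (7,9):dx=+1,dy=-3->D; (8,9):dx=-7,dy=-4->C
Step 2: C = 23, D = 13, total pairs = 36.
Step 3: tau = (C - D)/(n(n-1)/2) = (23 - 13)/36 = 0.277778.
Step 4: Exact two-sided p-value (enumerate n! = 362880 permutations of y under H0): p = 0.358488.
Step 5: alpha = 0.1. fail to reject H0.

tau_b = 0.2778 (C=23, D=13), p = 0.358488, fail to reject H0.


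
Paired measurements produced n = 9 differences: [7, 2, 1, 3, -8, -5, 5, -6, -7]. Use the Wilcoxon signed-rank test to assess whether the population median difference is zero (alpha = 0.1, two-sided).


Step 1: Drop any zero differences (none here) and take |d_i|.
|d| = [7, 2, 1, 3, 8, 5, 5, 6, 7]
Step 2: Midrank |d_i| (ties get averaged ranks).
ranks: |7|->7.5, |2|->2, |1|->1, |3|->3, |8|->9, |5|->4.5, |5|->4.5, |6|->6, |7|->7.5
Step 3: Attach original signs; sum ranks with positive sign and with negative sign.
W+ = 7.5 + 2 + 1 + 3 + 4.5 = 18
W- = 9 + 4.5 + 6 + 7.5 = 27
(Check: W+ + W- = 45 should equal n(n+1)/2 = 45.)
Step 4: Test statistic W = min(W+, W-) = 18.
Step 5: Ties in |d|, so use the tie-corrected normal approximation.
        E[W] = n(n+1)/4 = 9*10/4 = 22.5.
        Tie groups: |d|=5 (t=2), |d|=7 (t=2); sum(t^3 - t) = 12.
        Var[W] = n(n+1)(2n+1)/24 - sum(t^3-t)/48 = 1710/24 - 12/48 = 71.
        z = (W - E[W]) / sqrt(Var[W]) = (18 - 22.5) / 8.4261 = -0.5341.
        Two-sided p = 2*Phi(z) = 0.593306.
Step 6: alpha = 0.1. fail to reject H0.

W+ = 18, W- = 27, W = min = 18, p = 0.593306, fail to reject H0.


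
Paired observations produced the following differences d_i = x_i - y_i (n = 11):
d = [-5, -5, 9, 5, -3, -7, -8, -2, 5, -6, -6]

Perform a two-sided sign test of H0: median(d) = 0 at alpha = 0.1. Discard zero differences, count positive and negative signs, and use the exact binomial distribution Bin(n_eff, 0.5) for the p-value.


Step 1: Discard zero differences. Original n = 11; n_eff = number of nonzero differences = 11.
Nonzero differences (with sign): -5, -5, +9, +5, -3, -7, -8, -2, +5, -6, -6
Step 2: Count signs: positive = 3, negative = 8.
Step 3: Under H0: P(positive) = 0.5, so the number of positives S ~ Bin(11, 0.5).
Step 4: Two-sided exact p-value = sum of Bin(11,0.5) probabilities at or below the observed probability = 0.226562.
Step 5: alpha = 0.1. fail to reject H0.

n_eff = 11, pos = 3, neg = 8, p = 0.226562, fail to reject H0.


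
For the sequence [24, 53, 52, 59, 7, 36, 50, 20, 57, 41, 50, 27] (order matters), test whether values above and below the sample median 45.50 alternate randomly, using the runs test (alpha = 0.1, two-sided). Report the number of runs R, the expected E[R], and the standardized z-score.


Step 1: Compute median = 45.50; label A = above, B = below.
Labels in order: BAAABBABABAB  (n_A = 6, n_B = 6)
Step 2: Count runs R = 9.
Step 3: Under H0 (random ordering), E[R] = 2*n_A*n_B/(n_A+n_B) + 1 = 2*6*6/12 + 1 = 7.0000.
        Var[R] = 2*n_A*n_B*(2*n_A*n_B - n_A - n_B) / ((n_A+n_B)^2 * (n_A+n_B-1)) = 4320/1584 = 2.7273.
        SD[R] = 1.6514.
Step 4: Continuity-corrected z = (R - 0.5 - E[R]) / SD[R] = (9 - 0.5 - 7.0000) / 1.6514 = 0.9083.
Step 5: Two-sided p-value via normal approximation = 2*(1 - Phi(|z|)) = 0.363722.
Step 6: alpha = 0.1. fail to reject H0.

R = 9, z = 0.9083, p = 0.363722, fail to reject H0.


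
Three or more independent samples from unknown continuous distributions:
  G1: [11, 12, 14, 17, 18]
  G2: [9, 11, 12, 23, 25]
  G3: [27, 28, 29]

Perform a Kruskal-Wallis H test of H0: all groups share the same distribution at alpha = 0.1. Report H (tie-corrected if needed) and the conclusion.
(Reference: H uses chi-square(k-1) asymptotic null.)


Step 1: Combine all N = 13 observations and assign midranks.
sorted (value, group, rank): (9,G2,1), (11,G1,2.5), (11,G2,2.5), (12,G1,4.5), (12,G2,4.5), (14,G1,6), (17,G1,7), (18,G1,8), (23,G2,9), (25,G2,10), (27,G3,11), (28,G3,12), (29,G3,13)
Step 2: Sum ranks within each group.
R_1 = 28 (n_1 = 5)
R_2 = 27 (n_2 = 5)
R_3 = 36 (n_3 = 3)
Step 3: H = 12/(N(N+1)) * sum(R_i^2/n_i) - 3(N+1)
     = 12/(13*14) * (28^2/5 + 27^2/5 + 36^2/3) - 3*14
     = 0.065934 * 734.6 - 42
     = 6.435165.
Step 4: Ties present; correction factor C = 1 - 12/(13^3 - 13) = 0.994505. Corrected H = 6.435165 / 0.994505 = 6.470718.
Step 5: Under H0, H ~ chi^2(2); p-value = 0.039346.
Step 6: alpha = 0.1. reject H0.

H = 6.4707, df = 2, p = 0.039346, reject H0.
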